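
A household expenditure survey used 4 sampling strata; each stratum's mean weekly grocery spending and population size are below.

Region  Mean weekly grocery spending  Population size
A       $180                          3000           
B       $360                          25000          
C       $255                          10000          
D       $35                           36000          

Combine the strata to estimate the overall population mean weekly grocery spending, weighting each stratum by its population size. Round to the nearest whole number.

Σ Nₕ·x̄ₕ = 180×3000 + 360×25000 + 255×10000 + 35×36000
  = 13350000
Σ Nₕ = 74000
Overall mean = 13350000 / 74000 = 180.40541

180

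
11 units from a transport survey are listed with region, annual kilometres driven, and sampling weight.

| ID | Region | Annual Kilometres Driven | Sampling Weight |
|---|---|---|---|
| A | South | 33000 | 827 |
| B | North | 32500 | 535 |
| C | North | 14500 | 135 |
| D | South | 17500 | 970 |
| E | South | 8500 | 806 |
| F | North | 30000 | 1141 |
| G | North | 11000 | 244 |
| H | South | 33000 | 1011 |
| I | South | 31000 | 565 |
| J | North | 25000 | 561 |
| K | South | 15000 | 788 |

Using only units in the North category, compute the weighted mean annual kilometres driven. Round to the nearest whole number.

North rows: B, C, F, G, J
Weighted sum = 32500×535 + 14500×135 + 30000×1141 + 11000×244 + 25000×561
  = 17387500 + 1957500 + 34230000 + 2684000 + 14025000 = 70284000
Sum of weights = 2616
Weighted mean = 70284000 / 2616 = 26866.972

26867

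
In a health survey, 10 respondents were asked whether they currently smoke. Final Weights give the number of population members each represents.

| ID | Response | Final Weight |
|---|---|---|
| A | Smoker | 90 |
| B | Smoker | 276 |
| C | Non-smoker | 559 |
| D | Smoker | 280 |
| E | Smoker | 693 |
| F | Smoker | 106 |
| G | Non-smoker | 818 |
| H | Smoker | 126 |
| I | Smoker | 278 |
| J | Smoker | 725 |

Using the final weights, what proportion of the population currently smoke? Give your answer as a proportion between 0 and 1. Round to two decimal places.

0.65

Sum of weights for 'Smoker' = 90 + 276 + 280 + 693 + 106 + 126 + 278 + 725 = 2574
Total weight = 90 + 276 + 559 + 280 + 693 + 106 + 818 + 126 + 278 + 725 = 3951
Weighted proportion = 2574 / 3951 = 0.65148064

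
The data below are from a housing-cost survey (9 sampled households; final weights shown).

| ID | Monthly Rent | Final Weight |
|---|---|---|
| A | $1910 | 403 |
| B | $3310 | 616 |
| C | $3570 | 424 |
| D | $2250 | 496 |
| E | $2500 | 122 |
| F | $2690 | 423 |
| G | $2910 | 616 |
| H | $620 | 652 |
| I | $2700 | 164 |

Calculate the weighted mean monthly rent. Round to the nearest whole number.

Weighted sum = 1910×403 + 3310×616 + 3570×424 + 2250×496 + 2500×122 + 2690×423 + 2910×616 + 620×652 + 2700×164
  = 769730 + 2038960 + 1513680 + 1116000 + 305000 + 1137870 + 1792560 + 404240 + 442800 = 9520840
Sum of weights = 403 + 616 + 424 + 496 + 122 + 423 + 616 + 652 + 164 = 3916
Weighted mean = 9520840 / 3916 = 2431.2666

2431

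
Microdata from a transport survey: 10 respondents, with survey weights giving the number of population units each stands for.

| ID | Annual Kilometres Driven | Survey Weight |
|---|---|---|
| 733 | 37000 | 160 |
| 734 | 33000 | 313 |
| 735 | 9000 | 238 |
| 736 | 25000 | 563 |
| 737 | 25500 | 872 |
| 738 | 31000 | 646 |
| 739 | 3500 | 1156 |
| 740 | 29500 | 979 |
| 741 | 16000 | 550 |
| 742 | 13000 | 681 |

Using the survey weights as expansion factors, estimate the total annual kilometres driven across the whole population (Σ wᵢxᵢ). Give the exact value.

Weighted total = 37000×160 + 33000×313 + 9000×238 + 25000×563 + 25500×872 + 31000×646 + 3500×1156 + 29500×979 + 16000×550 + 13000×681
  = 5920000 + 10329000 + 2142000 + 14075000 + 22236000 + 20026000 + 4046000 + 28880500 + 8800000 + 8853000 = 125307500

125307500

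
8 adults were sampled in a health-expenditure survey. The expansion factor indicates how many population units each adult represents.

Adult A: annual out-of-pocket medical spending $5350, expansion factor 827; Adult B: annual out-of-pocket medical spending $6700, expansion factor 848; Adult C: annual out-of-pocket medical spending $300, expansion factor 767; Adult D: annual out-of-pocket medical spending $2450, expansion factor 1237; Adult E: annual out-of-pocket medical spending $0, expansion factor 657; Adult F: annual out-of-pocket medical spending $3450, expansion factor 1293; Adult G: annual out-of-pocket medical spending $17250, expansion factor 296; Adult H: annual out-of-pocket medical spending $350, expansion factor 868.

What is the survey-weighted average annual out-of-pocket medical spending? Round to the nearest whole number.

Weighted sum = 23237450
Sum of weights = 827 + 848 + 767 + 1237 + 657 + 1293 + 296 + 868 = 6793
Weighted mean = 23237450 / 6793 = 3420.7935

3421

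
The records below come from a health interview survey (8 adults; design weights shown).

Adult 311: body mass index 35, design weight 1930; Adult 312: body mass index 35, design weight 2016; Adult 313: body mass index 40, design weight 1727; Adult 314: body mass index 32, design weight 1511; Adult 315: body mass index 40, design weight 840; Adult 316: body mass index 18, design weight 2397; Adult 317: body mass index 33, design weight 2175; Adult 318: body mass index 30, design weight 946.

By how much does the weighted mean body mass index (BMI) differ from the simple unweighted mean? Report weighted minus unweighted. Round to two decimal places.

Unweighted sum = 35 + 35 + 40 + 32 + 40 + 18 + 33 + 30 = 263
Unweighted mean = 263 / 8 = 32.875
Weighted sum = 35×1930 + 35×2016 + 40×1727 + 32×1511 + 40×840 + 18×2397 + 33×2175 + 30×946
  = 432443
Sum of weights = 1930 + 2016 + 1727 + 1511 + 840 + 2397 + 2175 + 946 = 13542
Weighted mean = 432443 / 13542 = 31.933466
Difference (weighted minus unweighted) = -0.94153375

-0.94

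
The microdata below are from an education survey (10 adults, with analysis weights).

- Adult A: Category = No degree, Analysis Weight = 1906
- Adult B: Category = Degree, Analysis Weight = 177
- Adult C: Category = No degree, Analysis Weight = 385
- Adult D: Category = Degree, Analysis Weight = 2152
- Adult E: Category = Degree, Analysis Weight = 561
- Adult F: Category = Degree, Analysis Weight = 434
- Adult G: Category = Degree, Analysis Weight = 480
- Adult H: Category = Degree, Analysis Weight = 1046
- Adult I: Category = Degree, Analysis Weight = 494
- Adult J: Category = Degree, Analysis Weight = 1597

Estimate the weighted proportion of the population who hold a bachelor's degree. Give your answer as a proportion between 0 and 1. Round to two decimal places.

0.75

Sum of weights for 'Degree' = 177 + 2152 + 561 + 434 + 480 + 1046 + 494 + 1597 = 6941
Total weight = 1906 + 177 + 385 + 2152 + 561 + 434 + 480 + 1046 + 494 + 1597 = 9232
Weighted proportion = 6941 / 9232 = 0.75184142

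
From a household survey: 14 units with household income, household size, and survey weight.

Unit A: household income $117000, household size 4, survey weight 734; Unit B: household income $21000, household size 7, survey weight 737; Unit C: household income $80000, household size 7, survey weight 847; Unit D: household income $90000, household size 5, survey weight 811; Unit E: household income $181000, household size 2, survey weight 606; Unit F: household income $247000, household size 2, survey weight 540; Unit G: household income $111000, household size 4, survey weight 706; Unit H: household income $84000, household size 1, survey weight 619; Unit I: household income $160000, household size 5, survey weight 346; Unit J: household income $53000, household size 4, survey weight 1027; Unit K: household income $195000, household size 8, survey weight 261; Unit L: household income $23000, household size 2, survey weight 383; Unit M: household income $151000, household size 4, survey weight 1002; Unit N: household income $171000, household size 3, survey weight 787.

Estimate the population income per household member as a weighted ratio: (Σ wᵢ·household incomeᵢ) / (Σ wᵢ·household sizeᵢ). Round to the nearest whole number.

27547

Σ wᵢ·y = 1070907000
Σ wᵢ·x = 38875
Ratio = 1070907000 / 38875 = 27547.447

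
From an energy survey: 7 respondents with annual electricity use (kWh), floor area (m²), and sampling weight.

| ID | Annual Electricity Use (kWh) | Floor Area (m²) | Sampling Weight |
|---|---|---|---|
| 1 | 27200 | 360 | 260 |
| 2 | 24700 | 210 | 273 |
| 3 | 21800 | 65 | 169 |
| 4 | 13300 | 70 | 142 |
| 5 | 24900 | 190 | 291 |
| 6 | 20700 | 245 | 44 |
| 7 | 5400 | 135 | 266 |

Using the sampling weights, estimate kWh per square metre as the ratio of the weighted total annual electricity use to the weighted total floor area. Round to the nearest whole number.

106

Σ wᵢ·y = 27200×260 + 24700×273 + 21800×169 + 13300×142 + 24900×291 + 20700×44 + 5400×266
  = 7072000 + 6743100 + 3684200 + 1888600 + 7245900 + 910800 + 1436400 = 28981000
Σ wᵢ·x = 273835
Ratio = 28981000 / 273835 = 105.83381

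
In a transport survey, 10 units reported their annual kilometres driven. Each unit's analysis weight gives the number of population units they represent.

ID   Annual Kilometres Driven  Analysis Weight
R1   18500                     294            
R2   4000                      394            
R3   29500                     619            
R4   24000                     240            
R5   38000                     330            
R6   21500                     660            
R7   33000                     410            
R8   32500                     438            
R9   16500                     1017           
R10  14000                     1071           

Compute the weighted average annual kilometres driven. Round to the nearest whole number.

Weighted sum = 18500×294 + 4000×394 + 29500×619 + 24000×240 + 38000×330 + 21500×660 + 33000×410 + 32500×438 + 16500×1017 + 14000×1071
  = 5439000 + 1576000 + 18260500 + 5760000 + 12540000 + 14190000 + 13530000 + 14235000 + 16780500 + 14994000 = 117305000
Sum of weights = 294 + 394 + 619 + 240 + 330 + 660 + 410 + 438 + 1017 + 1071 = 5473
Weighted mean = 117305000 / 5473 = 21433.4

21433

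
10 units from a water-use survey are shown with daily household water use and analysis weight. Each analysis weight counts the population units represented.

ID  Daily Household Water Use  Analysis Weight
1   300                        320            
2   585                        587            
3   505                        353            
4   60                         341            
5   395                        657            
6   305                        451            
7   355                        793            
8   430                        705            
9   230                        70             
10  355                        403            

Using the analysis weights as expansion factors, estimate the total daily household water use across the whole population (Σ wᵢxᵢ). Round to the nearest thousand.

1779000

Weighted total = 300×320 + 585×587 + 505×353 + 60×341 + 395×657 + 305×451 + 355×793 + 430×705 + 230×70 + 355×403
  = 96000 + 343395 + 178265 + 20460 + 259515 + 137555 + 281515 + 303150 + 16100 + 143065 = 1779020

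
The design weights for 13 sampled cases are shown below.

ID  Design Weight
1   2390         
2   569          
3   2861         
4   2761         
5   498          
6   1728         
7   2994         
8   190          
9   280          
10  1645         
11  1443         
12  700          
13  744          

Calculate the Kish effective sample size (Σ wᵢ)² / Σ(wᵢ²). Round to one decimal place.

8.8

Σ wᵢ = 18803
Σ wᵢ² = 39988637
n_eff = 18803² / 39988637 = 353552809 / 39988637 = 8.8413318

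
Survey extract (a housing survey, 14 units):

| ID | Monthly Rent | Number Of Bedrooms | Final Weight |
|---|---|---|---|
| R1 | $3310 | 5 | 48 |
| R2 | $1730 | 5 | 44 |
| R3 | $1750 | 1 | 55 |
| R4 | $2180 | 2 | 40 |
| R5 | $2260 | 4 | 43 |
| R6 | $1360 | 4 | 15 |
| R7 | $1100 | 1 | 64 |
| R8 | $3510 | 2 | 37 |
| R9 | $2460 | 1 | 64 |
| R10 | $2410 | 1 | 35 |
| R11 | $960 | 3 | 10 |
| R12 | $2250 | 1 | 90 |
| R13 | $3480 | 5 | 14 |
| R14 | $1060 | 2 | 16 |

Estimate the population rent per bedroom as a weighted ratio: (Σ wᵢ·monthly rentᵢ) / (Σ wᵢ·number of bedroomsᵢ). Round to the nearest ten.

Σ wᵢ·y = 1255870
Σ wᵢ·x = 1286
Ratio = 1255870 / 1286 = 976.57076

980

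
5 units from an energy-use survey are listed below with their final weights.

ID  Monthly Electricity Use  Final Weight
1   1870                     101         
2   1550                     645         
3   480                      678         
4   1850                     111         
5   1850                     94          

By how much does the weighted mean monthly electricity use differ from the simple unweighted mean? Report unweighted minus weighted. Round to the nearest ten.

360

Unweighted sum = 1870 + 1550 + 480 + 1850 + 1850 = 7600
Unweighted mean = 7600 / 5 = 1520
Weighted sum = 1893310
Sum of weights = 101 + 645 + 678 + 111 + 94 = 1629
Weighted mean = 1893310 / 1629 = 1162.2529
Difference (unweighted minus weighted) = 357.74708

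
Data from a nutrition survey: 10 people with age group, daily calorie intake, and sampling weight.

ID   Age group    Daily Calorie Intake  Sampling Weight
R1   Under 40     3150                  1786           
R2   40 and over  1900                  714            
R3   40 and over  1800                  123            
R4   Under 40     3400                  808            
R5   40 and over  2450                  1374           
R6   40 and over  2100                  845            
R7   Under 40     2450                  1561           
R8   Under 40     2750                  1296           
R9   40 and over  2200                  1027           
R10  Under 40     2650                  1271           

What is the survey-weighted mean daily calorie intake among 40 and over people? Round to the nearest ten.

40 and over rows: R2, R3, R5, R6, R9
Weighted sum = 1900×714 + 1800×123 + 2450×1374 + 2100×845 + 2200×1027
  = 1356600 + 221400 + 3366300 + 1774500 + 2259400 = 8978200
Sum of weights = 714 + 123 + 1374 + 845 + 1027 = 4083
Weighted mean = 8978200 / 4083 = 2198.9224

2200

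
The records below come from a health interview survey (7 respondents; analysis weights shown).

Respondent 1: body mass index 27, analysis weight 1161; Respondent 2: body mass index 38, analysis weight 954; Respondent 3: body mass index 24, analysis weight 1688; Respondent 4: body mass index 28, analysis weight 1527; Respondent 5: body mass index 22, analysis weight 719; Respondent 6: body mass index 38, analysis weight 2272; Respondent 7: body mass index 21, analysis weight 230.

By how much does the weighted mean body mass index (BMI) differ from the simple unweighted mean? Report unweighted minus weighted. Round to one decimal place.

-1.9

Unweighted sum = 27 + 38 + 24 + 28 + 22 + 38 + 21 = 198
Unweighted mean = 198 / 7 = 28.285714
Weighted sum = 27×1161 + 38×954 + 24×1688 + 28×1527 + 22×719 + 38×2272 + 21×230
  = 31347 + 36252 + 40512 + 42756 + 15818 + 86336 + 4830 = 257851
Sum of weights = 1161 + 954 + 1688 + 1527 + 719 + 2272 + 230 = 8551
Weighted mean = 257851 / 8551 = 30.154485
Difference (unweighted minus weighted) = -1.8687706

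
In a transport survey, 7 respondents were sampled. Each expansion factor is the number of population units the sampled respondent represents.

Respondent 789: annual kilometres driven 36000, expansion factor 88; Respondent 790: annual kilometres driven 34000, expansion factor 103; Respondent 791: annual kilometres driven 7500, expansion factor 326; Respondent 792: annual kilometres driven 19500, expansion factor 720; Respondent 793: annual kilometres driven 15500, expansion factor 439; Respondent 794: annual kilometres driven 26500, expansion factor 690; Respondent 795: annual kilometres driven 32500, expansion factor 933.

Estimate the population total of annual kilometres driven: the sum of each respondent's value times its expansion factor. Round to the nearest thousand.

78567000

Weighted total = 36000×88 + 34000×103 + 7500×326 + 19500×720 + 15500×439 + 26500×690 + 32500×933
  = 3168000 + 3502000 + 2445000 + 14040000 + 6804500 + 18285000 + 30322500 = 78567000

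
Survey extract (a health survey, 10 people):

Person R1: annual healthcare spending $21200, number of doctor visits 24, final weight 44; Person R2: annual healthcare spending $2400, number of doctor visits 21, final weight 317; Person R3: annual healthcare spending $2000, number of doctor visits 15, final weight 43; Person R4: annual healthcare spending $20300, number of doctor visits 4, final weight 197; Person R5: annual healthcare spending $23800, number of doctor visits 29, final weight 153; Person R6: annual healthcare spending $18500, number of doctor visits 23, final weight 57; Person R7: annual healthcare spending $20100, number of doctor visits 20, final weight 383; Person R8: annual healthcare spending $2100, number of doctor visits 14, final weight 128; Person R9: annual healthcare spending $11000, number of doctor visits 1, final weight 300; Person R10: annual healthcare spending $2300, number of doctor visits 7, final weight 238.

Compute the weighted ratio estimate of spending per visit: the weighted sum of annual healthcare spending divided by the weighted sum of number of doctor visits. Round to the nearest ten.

Σ wᵢ·y = 21200×44 + 2400×317 + 2000×43 + 20300×197 + 23800×153 + 18500×57 + 20100×383 + 2100×128 + 11000×300 + 2300×238
  = 932800 + 760800 + 86000 + 3999100 + 3641400 + 1054500 + 7698300 + 268800 + 3300000 + 547400 = 22289100
Σ wᵢ·x = 24×44 + 21×317 + 15×43 + 4×197 + 29×153 + 23×57 + 20×383 + 14×128 + 1×300 + 7×238
  = 26312
Ratio = 22289100 / 26312 = 847.10778

850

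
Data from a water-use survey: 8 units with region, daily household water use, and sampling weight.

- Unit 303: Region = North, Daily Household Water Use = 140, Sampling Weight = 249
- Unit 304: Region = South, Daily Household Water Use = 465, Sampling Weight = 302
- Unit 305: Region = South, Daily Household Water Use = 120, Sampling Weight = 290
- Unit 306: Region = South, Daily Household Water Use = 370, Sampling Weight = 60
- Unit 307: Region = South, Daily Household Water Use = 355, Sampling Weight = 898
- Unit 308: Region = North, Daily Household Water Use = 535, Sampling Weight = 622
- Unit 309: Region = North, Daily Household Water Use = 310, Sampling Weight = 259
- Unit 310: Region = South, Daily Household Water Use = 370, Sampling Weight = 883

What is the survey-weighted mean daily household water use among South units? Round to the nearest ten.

South rows: 304, 305, 306, 307, 310
Weighted sum = 465×302 + 120×290 + 370×60 + 355×898 + 370×883
  = 140430 + 34800 + 22200 + 318790 + 326710 = 842930
Sum of weights = 302 + 290 + 60 + 898 + 883 = 2433
Weighted mean = 842930 / 2433 = 346.45705

350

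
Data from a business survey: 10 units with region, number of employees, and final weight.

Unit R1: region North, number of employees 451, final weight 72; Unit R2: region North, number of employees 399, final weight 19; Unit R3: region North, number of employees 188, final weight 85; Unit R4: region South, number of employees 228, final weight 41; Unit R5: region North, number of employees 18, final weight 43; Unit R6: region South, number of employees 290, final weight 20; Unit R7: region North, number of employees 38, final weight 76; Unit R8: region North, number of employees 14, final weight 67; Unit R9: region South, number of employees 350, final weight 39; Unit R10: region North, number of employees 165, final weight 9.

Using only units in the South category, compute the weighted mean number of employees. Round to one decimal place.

South rows: R4, R6, R9
Weighted sum = 228×41 + 290×20 + 350×39
  = 9348 + 5800 + 13650 = 28798
Sum of weights = 41 + 20 + 39 = 100
Weighted mean = 28798 / 100 = 287.98

288.0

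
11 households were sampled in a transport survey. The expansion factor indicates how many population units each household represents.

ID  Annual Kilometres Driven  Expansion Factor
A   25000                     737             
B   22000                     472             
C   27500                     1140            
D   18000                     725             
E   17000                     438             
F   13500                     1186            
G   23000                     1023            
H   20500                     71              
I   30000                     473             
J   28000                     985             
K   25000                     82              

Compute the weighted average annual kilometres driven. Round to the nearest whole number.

Weighted sum = 25000×737 + 22000×472 + 27500×1140 + 18000×725 + 17000×438 + 13500×1186 + 23000×1023 + 20500×71 + 30000×473 + 28000×985 + 25000×82
  = 18425000 + 10384000 + 31350000 + 13050000 + 7446000 + 16011000 + 23529000 + 1455500 + 14190000 + 27580000 + 2050000 = 165470500
Sum of weights = 737 + 472 + 1140 + 725 + 438 + 1186 + 1023 + 71 + 473 + 985 + 82 = 7332
Weighted mean = 165470500 / 7332 = 22568.262

22568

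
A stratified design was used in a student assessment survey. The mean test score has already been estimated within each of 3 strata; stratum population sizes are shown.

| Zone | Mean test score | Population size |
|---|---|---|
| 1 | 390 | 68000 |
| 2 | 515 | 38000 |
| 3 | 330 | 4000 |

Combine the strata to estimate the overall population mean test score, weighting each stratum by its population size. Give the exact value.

Σ Nₕ·x̄ₕ = 390×68000 + 515×38000 + 330×4000
  = 47410000
Σ Nₕ = 68000 + 38000 + 4000 = 110000
Overall mean = 47410000 / 110000 = 431

431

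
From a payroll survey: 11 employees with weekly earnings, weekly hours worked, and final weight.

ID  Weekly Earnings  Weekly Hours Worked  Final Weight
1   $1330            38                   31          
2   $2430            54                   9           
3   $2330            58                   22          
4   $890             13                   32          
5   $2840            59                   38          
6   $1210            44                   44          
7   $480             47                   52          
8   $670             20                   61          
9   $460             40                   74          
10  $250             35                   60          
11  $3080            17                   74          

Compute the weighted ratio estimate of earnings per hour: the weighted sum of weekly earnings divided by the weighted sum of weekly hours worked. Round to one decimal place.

36.9

Σ wᵢ·y = 1330×31 + 2430×9 + 2330×22 + 890×32 + 2840×38 + 1210×44 + 480×52 + 670×61 + 460×74 + 250×60 + 3080×74
  = 646790
Σ wᵢ·x = 38×31 + 54×9 + 58×22 + 13×32 + 59×38 + 44×44 + 47×52 + 20×61 + 40×74 + 35×60 + 17×74
  = 1178 + 486 + 1276 + 416 + 2242 + 1936 + 2444 + 1220 + 2960 + 2100 + 1258 = 17516
Ratio = 646790 / 17516 = 36.925668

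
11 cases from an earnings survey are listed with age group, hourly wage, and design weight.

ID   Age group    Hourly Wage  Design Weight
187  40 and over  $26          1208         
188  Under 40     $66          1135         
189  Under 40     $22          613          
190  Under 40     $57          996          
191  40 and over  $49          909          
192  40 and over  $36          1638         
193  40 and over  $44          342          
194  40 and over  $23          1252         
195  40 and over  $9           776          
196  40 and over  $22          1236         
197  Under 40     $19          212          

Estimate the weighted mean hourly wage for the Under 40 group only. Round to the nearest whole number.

Under 40 rows: 188, 189, 190, 197
Weighted sum = 66×1135 + 22×613 + 57×996 + 19×212
  = 149196
Sum of weights = 1135 + 613 + 996 + 212 = 2956
Weighted mean = 149196 / 2956 = 50.47226

50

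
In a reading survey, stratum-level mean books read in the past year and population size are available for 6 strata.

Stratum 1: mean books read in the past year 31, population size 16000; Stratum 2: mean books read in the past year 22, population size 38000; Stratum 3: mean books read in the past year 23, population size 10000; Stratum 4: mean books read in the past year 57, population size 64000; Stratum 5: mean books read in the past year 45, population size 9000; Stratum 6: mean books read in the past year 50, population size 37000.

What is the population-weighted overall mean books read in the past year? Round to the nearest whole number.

43

Σ Nₕ·x̄ₕ = 31×16000 + 22×38000 + 23×10000 + 57×64000 + 45×9000 + 50×37000
  = 7465000
Σ Nₕ = 16000 + 38000 + 10000 + 64000 + 9000 + 37000 = 174000
Overall mean = 7465000 / 174000 = 42.902299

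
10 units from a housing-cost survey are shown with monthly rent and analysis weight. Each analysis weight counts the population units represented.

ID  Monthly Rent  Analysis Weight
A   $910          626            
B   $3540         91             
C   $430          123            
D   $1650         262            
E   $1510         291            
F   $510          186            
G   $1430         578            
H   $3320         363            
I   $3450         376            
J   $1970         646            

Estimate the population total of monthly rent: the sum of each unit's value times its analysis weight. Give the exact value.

Weighted total = 910×626 + 3540×91 + 430×123 + 1650×262 + 1510×291 + 510×186 + 1430×578 + 3320×363 + 3450×376 + 1970×646
  = 6512780

6512780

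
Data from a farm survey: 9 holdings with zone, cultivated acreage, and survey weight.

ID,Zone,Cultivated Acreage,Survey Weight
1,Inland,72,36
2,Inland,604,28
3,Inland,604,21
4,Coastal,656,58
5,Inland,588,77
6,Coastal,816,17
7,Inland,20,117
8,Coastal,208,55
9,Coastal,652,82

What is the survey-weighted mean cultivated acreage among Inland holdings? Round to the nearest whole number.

Inland rows: 1, 2, 3, 5, 7
Weighted sum = 72×36 + 604×28 + 604×21 + 588×77 + 20×117
  = 2592 + 16912 + 12684 + 45276 + 2340 = 79804
Sum of weights = 36 + 28 + 21 + 77 + 117 = 279
Weighted mean = 79804 / 279 = 286.03584

286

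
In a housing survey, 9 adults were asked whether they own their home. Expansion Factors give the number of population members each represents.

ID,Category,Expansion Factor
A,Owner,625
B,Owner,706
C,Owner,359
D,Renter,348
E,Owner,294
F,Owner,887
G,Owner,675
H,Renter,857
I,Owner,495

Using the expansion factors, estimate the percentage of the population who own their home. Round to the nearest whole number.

77

Sum of weights for 'Owner' = 625 + 706 + 359 + 294 + 887 + 675 + 495 = 4041
Total weight = 5246
Weighted proportion = 4041 / 5246 = 0.77030118 → 77.030118%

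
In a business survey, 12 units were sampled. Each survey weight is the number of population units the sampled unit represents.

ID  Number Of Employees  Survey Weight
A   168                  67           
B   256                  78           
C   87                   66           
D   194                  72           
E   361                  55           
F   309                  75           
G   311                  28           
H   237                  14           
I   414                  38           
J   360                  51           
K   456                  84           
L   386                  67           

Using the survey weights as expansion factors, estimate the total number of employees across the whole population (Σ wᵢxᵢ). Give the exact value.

204248

Weighted total = 168×67 + 256×78 + 87×66 + 194×72 + 361×55 + 309×75 + 311×28 + 237×14 + 414×38 + 360×51 + 456×84 + 386×67
  = 11256 + 19968 + 5742 + 13968 + 19855 + 23175 + 8708 + 3318 + 15732 + 18360 + 38304 + 25862 = 204248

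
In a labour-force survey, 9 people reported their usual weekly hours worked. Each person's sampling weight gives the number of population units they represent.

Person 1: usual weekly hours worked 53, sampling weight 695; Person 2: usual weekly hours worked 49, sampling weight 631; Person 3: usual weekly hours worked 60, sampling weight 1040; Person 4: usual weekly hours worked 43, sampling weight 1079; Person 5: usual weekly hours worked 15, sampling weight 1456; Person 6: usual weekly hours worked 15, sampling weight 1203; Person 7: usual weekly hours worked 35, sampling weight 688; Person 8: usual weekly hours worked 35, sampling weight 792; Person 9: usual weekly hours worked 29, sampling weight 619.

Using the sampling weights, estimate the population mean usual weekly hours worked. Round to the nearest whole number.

Weighted sum = 53×695 + 49×631 + 60×1040 + 43×1079 + 15×1456 + 15×1203 + 35×688 + 35×792 + 29×619
  = 36835 + 30919 + 62400 + 46397 + 21840 + 18045 + 24080 + 27720 + 17951 = 286187
Sum of weights = 8203
Weighted mean = 286187 / 8203 = 34.88809

35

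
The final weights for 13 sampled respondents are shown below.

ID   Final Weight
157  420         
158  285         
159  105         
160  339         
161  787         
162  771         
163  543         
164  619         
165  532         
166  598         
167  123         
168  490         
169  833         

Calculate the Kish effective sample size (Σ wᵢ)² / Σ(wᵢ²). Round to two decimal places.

Σ wᵢ = 6445
Σ wᵢ² = 3865137
n_eff = 6445² / 3865137 = 41538025 / 3865137 = 10.746844

10.75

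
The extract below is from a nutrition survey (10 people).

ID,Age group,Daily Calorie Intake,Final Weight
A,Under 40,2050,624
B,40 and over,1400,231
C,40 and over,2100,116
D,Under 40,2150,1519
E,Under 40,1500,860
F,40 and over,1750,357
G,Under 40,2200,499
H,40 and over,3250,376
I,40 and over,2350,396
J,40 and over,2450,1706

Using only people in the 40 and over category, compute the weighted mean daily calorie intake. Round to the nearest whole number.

40 and over rows: B, C, F, H, I, J
Weighted sum = 1400×231 + 2100×116 + 1750×357 + 3250×376 + 2350×396 + 2450×1706
  = 323400 + 243600 + 624750 + 1222000 + 930600 + 4179700 = 7524050
Sum of weights = 231 + 116 + 357 + 376 + 396 + 1706 = 3182
Weighted mean = 7524050 / 3182 = 2364.5663

2365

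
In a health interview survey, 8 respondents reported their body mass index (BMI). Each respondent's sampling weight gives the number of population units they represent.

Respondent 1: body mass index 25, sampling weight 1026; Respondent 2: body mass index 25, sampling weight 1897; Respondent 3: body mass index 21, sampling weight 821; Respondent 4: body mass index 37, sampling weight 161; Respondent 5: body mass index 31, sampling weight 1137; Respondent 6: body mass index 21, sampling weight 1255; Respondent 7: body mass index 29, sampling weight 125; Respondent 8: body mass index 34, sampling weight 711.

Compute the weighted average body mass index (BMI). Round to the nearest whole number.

Weighted sum = 25×1026 + 25×1897 + 21×821 + 37×161 + 31×1137 + 21×1255 + 29×125 + 34×711
  = 25650 + 47425 + 17241 + 5957 + 35247 + 26355 + 3625 + 24174 = 185674
Sum of weights = 1026 + 1897 + 821 + 161 + 1137 + 1255 + 125 + 711 = 7133
Weighted mean = 185674 / 7133 = 26.030282

26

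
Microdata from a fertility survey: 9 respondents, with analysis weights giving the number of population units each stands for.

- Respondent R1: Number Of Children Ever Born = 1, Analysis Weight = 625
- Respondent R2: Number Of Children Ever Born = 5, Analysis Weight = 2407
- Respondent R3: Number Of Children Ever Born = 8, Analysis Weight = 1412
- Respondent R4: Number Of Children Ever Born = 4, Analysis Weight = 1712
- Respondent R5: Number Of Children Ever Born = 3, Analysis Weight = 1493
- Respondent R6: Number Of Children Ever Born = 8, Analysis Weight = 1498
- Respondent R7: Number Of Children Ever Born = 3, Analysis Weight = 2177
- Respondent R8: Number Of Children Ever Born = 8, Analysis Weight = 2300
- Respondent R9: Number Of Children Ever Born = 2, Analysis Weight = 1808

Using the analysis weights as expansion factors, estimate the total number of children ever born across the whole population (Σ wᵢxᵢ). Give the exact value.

Weighted total = 1×625 + 5×2407 + 8×1412 + 4×1712 + 3×1493 + 8×1498 + 3×2177 + 8×2300 + 2×1808
  = 625 + 12035 + 11296 + 6848 + 4479 + 11984 + 6531 + 18400 + 3616 = 75814

75814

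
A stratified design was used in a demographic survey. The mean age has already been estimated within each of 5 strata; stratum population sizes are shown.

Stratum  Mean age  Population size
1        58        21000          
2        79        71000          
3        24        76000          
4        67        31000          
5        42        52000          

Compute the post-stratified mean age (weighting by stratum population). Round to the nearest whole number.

51

Σ Nₕ·x̄ₕ = 58×21000 + 79×71000 + 24×76000 + 67×31000 + 42×52000
  = 1218000 + 5609000 + 1824000 + 2077000 + 2184000 = 12912000
Σ Nₕ = 21000 + 71000 + 76000 + 31000 + 52000 = 251000
Overall mean = 12912000 / 251000 = 51.442231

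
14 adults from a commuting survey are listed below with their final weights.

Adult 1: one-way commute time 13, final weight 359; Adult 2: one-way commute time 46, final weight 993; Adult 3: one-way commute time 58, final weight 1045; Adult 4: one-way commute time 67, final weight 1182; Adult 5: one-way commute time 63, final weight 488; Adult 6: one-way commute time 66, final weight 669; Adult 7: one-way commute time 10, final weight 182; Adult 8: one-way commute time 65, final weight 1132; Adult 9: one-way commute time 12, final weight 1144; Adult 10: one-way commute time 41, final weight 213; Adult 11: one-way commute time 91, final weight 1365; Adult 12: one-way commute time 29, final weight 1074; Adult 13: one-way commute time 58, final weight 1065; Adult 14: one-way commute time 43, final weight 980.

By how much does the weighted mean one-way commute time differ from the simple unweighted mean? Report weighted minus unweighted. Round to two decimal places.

5.04

Unweighted sum = 662
Unweighted mean = 662 / 14 = 47.285714
Weighted sum = 622179
Sum of weights = 11891
Weighted mean = 622179 / 11891 = 52.323522
Difference (weighted minus unweighted) = 5.0378077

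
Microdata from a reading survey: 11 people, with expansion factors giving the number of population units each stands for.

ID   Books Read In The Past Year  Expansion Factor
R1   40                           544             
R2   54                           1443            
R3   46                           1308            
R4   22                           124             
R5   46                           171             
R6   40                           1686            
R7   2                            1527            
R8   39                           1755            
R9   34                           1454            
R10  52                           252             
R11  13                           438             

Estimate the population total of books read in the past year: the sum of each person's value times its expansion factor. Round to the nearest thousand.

Weighted total = 40×544 + 54×1443 + 46×1308 + 22×124 + 46×171 + 40×1686 + 2×1527 + 39×1755 + 34×1454 + 52×252 + 13×438
  = 377617

378000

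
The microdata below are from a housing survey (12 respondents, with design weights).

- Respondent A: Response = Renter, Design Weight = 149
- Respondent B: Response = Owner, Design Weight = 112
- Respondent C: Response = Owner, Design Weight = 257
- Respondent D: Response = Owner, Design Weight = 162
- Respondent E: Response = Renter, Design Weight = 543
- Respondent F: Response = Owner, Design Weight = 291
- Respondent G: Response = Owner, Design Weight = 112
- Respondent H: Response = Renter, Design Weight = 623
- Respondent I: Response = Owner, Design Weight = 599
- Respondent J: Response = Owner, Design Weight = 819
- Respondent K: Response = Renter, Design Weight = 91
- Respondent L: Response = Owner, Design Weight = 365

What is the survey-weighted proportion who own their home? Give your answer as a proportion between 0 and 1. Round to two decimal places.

0.66

Sum of weights for 'Owner' = 112 + 257 + 162 + 291 + 112 + 599 + 819 + 365 = 2717
Total weight = 149 + 112 + 257 + 162 + 543 + 291 + 112 + 623 + 599 + 819 + 91 + 365 = 4123
Weighted proportion = 2717 / 4123 = 0.65898618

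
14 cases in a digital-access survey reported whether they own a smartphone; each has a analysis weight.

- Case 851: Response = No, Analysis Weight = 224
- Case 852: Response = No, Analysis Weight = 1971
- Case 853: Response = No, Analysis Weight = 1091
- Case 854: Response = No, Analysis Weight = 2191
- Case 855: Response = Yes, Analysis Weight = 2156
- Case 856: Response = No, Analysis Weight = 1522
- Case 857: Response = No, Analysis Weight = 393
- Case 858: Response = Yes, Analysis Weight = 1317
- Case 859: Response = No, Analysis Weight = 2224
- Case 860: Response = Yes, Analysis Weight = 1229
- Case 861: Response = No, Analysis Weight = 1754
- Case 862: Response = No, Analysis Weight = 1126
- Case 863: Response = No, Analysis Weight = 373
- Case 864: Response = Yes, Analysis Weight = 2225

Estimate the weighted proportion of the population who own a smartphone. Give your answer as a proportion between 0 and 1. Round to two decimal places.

0.35

Sum of weights for 'Yes' = 2156 + 1317 + 1229 + 2225 = 6927
Total weight = 19796
Weighted proportion = 6927 / 19796 = 0.34991918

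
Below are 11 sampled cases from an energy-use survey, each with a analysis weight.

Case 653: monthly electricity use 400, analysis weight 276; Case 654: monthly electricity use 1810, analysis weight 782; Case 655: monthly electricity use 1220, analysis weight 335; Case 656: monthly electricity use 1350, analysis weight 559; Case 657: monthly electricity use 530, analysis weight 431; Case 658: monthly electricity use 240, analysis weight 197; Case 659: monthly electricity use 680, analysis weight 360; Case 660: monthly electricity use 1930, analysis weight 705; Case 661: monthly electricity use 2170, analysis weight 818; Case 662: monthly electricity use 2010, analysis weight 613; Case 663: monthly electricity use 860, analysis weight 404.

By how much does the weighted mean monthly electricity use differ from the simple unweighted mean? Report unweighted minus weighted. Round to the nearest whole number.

-246

Unweighted sum = 400 + 1810 + 1220 + 1350 + 530 + 240 + 680 + 1930 + 2170 + 2010 + 860 = 13200
Unweighted mean = 13200 / 11 = 1200
Weighted sum = 7924960
Sum of weights = 276 + 782 + 335 + 559 + 431 + 197 + 360 + 705 + 818 + 613 + 404 = 5480
Weighted mean = 7924960 / 5480 = 1446.1606
Difference (unweighted minus weighted) = -246.16058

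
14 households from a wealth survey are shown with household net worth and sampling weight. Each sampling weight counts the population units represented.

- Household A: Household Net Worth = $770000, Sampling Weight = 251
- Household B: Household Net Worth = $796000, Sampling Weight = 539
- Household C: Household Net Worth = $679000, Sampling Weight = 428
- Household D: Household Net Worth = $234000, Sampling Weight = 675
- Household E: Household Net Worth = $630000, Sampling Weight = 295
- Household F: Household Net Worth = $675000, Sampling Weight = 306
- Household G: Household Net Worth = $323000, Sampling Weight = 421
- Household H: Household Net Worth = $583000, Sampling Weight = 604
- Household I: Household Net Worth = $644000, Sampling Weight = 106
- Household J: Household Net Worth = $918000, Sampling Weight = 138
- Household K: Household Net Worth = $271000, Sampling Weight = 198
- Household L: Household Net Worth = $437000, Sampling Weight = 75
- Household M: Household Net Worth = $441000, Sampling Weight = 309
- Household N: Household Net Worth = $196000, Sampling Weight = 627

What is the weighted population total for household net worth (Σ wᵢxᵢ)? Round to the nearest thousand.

Weighted total = 2491933000

2491933000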